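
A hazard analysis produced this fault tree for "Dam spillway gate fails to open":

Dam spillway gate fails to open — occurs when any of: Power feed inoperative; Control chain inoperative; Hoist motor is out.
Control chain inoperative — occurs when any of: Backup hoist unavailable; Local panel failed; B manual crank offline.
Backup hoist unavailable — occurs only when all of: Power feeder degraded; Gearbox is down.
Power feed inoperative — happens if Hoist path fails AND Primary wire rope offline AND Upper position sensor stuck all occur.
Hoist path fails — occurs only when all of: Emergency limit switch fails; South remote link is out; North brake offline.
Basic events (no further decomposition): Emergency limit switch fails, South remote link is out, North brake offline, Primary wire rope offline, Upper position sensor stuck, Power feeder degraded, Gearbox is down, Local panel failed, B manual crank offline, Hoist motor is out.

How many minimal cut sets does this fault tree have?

Hoist path fails [AND]: one cut set from each child combined → 1 × 1 × 1 = 1 cut set(s).
Power feed inoperative [AND]: one cut set from each child combined → 1 × 1 × 1 = 1 cut set(s).
Backup hoist unavailable [AND]: one cut set from each child combined → 1 × 1 = 1 cut set(s).
Control chain inoperative [OR]: union of children's cut sets → 3 cut set(s).
Dam spillway gate fails to open [OR]: union of children's cut sets → 5 cut set(s).
Minimal cut sets: {Emergency limit switch fails, North brake offline, Primary wire rope offline, South remote link is out, Upper position sensor stuck}; {Gearbox is down, Power feeder degraded}; {Local panel failed}; {B manual crank offline}; {Hoist motor is out}.

5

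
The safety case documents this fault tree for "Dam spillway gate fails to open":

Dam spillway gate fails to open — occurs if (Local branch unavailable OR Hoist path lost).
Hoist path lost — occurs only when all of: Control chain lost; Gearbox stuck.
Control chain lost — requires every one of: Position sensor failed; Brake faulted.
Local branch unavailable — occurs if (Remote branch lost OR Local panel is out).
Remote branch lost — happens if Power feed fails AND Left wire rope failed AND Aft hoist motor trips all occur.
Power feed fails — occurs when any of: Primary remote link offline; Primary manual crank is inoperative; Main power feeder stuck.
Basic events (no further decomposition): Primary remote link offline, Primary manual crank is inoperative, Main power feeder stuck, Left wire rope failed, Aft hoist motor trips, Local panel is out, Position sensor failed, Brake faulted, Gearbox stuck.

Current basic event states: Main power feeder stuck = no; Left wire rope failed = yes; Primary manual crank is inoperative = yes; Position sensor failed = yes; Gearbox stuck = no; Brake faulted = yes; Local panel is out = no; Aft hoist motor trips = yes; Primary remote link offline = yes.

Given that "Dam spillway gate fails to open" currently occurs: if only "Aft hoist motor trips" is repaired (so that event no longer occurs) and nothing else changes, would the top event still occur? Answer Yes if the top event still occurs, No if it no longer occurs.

No

Counterfactual: set "Aft hoist motor trips" to not occurred.
Power feed fails [OR]: Primary remote link offline=occurs, Primary manual crank is inoperative=occurs, Main power feeder stuck=not → at least one input occurs → occurs.
Remote branch lost [AND]: Power feed fails=occurs, Left wire rope failed=occurs, Aft hoist motor trips=not → not all inputs occur → does not occur.
Local branch unavailable [OR]: Remote branch lost=not, Local panel is out=not → no input occurs → does not occur.
Control chain lost [AND]: Position sensor failed=occurs, Brake faulted=occurs → all inputs occur → occurs.
Hoist path lost [AND]: Control chain lost=occurs, Gearbox stuck=not → not all inputs occur → does not occur.
Dam spillway gate fails to open [OR]: Local branch unavailable=not, Hoist path lost=not → no input occurs → does not occur.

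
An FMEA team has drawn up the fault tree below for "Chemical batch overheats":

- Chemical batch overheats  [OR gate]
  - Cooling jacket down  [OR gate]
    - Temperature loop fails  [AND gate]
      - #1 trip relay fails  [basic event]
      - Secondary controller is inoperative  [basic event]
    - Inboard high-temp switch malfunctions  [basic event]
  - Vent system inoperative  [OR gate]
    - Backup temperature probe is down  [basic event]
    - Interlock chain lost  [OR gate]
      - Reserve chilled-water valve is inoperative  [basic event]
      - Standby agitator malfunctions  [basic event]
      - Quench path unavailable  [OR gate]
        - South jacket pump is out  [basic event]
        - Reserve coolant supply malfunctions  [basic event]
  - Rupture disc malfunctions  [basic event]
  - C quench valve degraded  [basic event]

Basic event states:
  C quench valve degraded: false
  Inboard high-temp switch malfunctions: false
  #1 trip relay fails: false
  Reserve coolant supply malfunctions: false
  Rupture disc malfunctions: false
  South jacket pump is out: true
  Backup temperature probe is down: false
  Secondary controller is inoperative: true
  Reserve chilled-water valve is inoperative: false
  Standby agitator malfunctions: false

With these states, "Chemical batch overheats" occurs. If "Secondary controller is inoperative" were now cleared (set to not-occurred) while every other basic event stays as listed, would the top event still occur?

Yes

Counterfactual: set "Secondary controller is inoperative" to not occurred.
Temperature loop fails [AND]: #1 trip relay fails=not, Secondary controller is inoperative=not → not all inputs occur → does not occur.
Cooling jacket down [OR]: Temperature loop fails=not, Inboard high-temp switch malfunctions=not → no input occurs → does not occur.
Quench path unavailable [OR]: South jacket pump is out=occurs, Reserve coolant supply malfunctions=not → at least one input occurs → occurs.
Interlock chain lost [OR]: Reserve chilled-water valve is inoperative=not, Standby agitator malfunctions=not, Quench path unavailable=occurs → at least one input occurs → occurs.
Vent system inoperative [OR]: Backup temperature probe is down=not, Interlock chain lost=occurs → at least one input occurs → occurs.
Chemical batch overheats [OR]: Cooling jacket down=not, Vent system inoperative=occurs, Rupture disc malfunctions=not, C quench valve degraded=not → at least one input occurs → occurs.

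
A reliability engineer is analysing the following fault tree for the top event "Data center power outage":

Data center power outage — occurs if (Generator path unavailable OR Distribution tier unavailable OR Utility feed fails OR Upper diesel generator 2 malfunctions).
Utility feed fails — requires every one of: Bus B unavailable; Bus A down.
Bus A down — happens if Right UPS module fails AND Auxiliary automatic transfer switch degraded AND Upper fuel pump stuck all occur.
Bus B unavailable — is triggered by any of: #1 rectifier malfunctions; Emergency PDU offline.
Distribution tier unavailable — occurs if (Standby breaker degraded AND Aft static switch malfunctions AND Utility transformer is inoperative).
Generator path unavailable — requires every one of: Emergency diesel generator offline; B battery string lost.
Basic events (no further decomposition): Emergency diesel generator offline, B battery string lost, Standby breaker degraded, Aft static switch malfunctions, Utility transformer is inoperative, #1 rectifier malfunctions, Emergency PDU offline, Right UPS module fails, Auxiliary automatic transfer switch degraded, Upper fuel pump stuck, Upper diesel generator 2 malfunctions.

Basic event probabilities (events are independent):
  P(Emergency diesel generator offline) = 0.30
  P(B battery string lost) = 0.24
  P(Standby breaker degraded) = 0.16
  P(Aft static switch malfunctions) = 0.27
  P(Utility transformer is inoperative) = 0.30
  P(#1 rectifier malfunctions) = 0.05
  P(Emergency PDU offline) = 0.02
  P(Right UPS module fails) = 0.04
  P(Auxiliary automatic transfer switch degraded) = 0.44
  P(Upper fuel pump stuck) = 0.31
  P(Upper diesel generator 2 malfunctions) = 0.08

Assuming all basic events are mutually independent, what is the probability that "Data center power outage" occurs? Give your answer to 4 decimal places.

0.1576

P(Generator path unavailable) [AND] = 0.30 × 0.24 = 0.072000
P(Distribution tier unavailable) [AND] = 0.16 × 0.27 × 0.30 = 0.012960
P(Bus B unavailable) [OR] = 1 − (1−0.05) × (1−0.02) = 0.069000
P(Bus A down) [AND] = 0.04 × 0.44 × 0.31 = 0.005456
P(Utility feed fails) [AND] = 0.069000 × 0.005456 = 0.000376
P(Data center power outage) [OR] = 1 − (1−0.072000) × (1−0.012960) × (1−0.000376) × (1−0.08) = 0.157622
Rounded to 4 decimal places: P(Data center power outage) ≈ 0.1576.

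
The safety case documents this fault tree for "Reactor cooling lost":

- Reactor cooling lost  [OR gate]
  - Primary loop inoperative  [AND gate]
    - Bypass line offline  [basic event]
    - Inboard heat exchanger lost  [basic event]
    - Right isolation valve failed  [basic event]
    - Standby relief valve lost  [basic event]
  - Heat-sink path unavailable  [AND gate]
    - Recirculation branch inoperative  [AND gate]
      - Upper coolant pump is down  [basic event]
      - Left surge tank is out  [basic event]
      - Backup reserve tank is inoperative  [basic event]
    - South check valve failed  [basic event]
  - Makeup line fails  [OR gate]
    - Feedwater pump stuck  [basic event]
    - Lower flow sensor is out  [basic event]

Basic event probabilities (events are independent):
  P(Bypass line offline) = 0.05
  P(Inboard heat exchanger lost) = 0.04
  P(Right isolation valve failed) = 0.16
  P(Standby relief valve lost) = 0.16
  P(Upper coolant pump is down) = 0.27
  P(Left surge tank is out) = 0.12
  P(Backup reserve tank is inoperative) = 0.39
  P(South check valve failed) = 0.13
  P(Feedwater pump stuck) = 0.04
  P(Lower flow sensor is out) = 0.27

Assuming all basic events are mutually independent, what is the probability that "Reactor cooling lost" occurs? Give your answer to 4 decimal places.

P(Primary loop inoperative) [AND] = 0.05 × 0.04 × 0.16 × 0.16 = 0.000051
P(Recirculation branch inoperative) [AND] = 0.27 × 0.12 × 0.39 = 0.012636
P(Heat-sink path unavailable) [AND] = 0.012636 × 0.13 = 0.001643
P(Makeup line fails) [OR] = 1 − (1−0.04) × (1−0.27) = 0.299200
P(Reactor cooling lost) [OR] = 1 − (1−0.000051) × (1−0.001643) × (1−0.299200) = 0.300387
Rounded to 4 decimal places: P(Reactor cooling lost) ≈ 0.3004.

0.3004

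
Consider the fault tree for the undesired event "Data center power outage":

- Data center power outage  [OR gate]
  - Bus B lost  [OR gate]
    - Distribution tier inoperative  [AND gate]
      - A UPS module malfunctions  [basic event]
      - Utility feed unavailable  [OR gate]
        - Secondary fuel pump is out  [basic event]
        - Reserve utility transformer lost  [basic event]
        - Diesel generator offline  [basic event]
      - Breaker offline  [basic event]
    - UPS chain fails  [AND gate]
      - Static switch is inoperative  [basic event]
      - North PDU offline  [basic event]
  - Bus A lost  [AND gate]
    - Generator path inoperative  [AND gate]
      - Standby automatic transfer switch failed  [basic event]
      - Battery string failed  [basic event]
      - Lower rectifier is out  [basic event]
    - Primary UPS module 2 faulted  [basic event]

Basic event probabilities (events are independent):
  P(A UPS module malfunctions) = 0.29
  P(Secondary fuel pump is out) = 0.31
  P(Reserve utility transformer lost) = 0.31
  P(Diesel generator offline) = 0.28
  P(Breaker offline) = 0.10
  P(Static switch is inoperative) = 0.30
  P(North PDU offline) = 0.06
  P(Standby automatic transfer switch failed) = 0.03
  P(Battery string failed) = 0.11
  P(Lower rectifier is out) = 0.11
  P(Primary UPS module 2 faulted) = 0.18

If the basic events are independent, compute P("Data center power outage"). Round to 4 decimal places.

0.0368

P(Utility feed unavailable) [OR] = 1 − (1−0.31) × (1−0.31) × (1−0.28) = 0.657208
P(Distribution tier inoperative) [AND] = 0.29 × 0.657208 × 0.10 = 0.019059
P(UPS chain fails) [AND] = 0.30 × 0.06 = 0.018000
P(Bus B lost) [OR] = 1 − (1−0.019059) × (1−0.018000) = 0.036716
P(Generator path inoperative) [AND] = 0.03 × 0.11 × 0.11 = 0.000363
P(Bus A lost) [AND] = 0.000363 × 0.18 = 0.000065
P(Data center power outage) [OR] = 1 − (1−0.036716) × (1−0.000065) = 0.036779
Rounded to 4 decimal places: P(Data center power outage) ≈ 0.0368.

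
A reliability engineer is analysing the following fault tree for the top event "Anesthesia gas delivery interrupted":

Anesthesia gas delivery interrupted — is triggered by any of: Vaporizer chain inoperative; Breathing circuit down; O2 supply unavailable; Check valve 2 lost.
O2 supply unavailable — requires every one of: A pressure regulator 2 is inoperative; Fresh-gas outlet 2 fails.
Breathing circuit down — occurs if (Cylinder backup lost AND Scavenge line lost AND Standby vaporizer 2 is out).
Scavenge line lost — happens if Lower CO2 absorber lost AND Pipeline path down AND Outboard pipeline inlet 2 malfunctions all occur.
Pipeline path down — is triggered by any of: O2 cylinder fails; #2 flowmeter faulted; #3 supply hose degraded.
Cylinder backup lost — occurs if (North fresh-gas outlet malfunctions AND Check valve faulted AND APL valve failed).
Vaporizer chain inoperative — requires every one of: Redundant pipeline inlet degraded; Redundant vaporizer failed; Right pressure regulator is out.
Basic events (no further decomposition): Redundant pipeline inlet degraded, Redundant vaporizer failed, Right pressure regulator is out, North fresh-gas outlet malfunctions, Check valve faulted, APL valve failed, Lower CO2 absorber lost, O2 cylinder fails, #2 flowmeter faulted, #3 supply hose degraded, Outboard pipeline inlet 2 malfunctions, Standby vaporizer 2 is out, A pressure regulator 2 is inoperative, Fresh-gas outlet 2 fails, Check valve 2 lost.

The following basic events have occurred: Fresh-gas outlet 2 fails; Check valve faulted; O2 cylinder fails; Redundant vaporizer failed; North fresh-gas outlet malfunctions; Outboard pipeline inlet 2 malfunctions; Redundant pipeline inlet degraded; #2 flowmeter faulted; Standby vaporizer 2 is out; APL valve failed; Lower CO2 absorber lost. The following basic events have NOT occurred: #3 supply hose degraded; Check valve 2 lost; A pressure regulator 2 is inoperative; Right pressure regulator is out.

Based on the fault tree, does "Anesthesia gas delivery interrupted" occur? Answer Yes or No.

Vaporizer chain inoperative [AND]: Redundant pipeline inlet degraded=occurs, Redundant vaporizer failed=occurs, Right pressure regulator is out=not → not all inputs occur → does not occur.
Cylinder backup lost [AND]: North fresh-gas outlet malfunctions=occurs, Check valve faulted=occurs, APL valve failed=occurs → all inputs occur → occurs.
Pipeline path down [OR]: O2 cylinder fails=occurs, #2 flowmeter faulted=occurs, #3 supply hose degraded=not → at least one input occurs → occurs.
Scavenge line lost [AND]: Lower CO2 absorber lost=occurs, Pipeline path down=occurs, Outboard pipeline inlet 2 malfunctions=occurs → all inputs occur → occurs.
Breathing circuit down [AND]: Cylinder backup lost=occurs, Scavenge line lost=occurs, Standby vaporizer 2 is out=occurs → all inputs occur → occurs.
O2 supply unavailable [AND]: A pressure regulator 2 is inoperative=not, Fresh-gas outlet 2 fails=occurs → not all inputs occur → does not occur.
Anesthesia gas delivery interrupted [OR]: Vaporizer chain inoperative=not, Breathing circuit down=occurs, O2 supply unavailable=not, Check valve 2 lost=not → at least one input occurs → occurs.

Yes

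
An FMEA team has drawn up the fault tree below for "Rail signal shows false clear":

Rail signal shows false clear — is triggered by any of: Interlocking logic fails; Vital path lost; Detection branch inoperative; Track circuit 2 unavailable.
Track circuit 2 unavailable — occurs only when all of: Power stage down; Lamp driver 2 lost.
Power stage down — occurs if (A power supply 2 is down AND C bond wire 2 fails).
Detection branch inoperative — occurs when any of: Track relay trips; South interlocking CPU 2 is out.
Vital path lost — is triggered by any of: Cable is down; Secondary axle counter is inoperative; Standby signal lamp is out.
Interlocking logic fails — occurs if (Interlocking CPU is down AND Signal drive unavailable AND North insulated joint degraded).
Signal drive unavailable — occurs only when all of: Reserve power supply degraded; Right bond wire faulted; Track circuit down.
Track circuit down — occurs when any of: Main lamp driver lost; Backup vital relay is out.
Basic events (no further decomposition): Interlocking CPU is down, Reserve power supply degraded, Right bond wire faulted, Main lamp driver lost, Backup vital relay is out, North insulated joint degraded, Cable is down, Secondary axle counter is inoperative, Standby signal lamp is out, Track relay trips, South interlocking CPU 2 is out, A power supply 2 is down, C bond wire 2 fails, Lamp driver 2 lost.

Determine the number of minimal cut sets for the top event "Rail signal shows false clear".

Track circuit down [OR]: union of children's cut sets → 2 cut set(s).
Signal drive unavailable [AND]: one cut set from each child combined → 1 × 1 × 2 = 2 cut set(s).
Interlocking logic fails [AND]: one cut set from each child combined → 1 × 2 × 1 = 2 cut set(s).
Vital path lost [OR]: union of children's cut sets → 3 cut set(s).
Detection branch inoperative [OR]: union of children's cut sets → 2 cut set(s).
Power stage down [AND]: one cut set from each child combined → 1 × 1 = 1 cut set(s).
Track circuit 2 unavailable [AND]: one cut set from each child combined → 1 × 1 = 1 cut set(s).
Rail signal shows false clear [OR]: union of children's cut sets → 8 cut set(s).
Minimal cut sets: {Interlocking CPU is down, Main lamp driver lost, North insulated joint degraded, Reserve power supply degraded, Right bond wire faulted}; {Backup vital relay is out, Interlocking CPU is down, North insulated joint degraded, Reserve power supply degraded, Right bond wire faulted}; {Cable is down}; {Secondary axle counter is inoperative}; {Standby signal lamp is out}; {Track relay trips}; {South interlocking CPU 2 is out}; {A power supply 2 is down, C bond wire 2 fails, Lamp driver 2 lost}.

8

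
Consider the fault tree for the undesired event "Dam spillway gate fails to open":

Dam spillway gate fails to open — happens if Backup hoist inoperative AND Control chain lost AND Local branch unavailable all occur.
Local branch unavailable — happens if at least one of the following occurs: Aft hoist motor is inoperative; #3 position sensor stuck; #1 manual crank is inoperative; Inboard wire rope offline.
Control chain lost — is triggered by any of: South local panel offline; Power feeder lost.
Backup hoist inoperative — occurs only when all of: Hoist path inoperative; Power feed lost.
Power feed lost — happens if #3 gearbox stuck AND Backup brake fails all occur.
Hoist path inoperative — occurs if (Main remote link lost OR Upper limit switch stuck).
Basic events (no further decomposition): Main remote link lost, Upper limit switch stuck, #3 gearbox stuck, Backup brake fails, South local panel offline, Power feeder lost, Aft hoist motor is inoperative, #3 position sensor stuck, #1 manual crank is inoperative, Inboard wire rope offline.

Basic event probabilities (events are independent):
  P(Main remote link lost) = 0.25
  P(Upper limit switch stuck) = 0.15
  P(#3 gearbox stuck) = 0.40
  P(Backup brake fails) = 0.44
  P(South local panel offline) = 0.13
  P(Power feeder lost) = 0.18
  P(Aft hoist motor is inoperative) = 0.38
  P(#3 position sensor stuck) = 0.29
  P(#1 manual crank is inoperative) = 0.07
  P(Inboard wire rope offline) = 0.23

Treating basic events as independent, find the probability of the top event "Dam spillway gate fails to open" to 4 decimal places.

0.0125

P(Hoist path inoperative) [OR] = 1 − (1−0.25) × (1−0.15) = 0.362500
P(Power feed lost) [AND] = 0.40 × 0.44 = 0.176000
P(Backup hoist inoperative) [AND] = 0.362500 × 0.176000 = 0.063800
P(Control chain lost) [OR] = 1 − (1−0.13) × (1−0.18) = 0.286600
P(Local branch unavailable) [OR] = 1 − (1−0.38) × (1−0.29) × (1−0.07) × (1−0.23) = 0.684773
P(Dam spillway gate fails to open) [AND] = 0.063800 × 0.286600 × 0.684773 = 0.012521
Rounded to 4 decimal places: P(Dam spillway gate fails to open) ≈ 0.0125.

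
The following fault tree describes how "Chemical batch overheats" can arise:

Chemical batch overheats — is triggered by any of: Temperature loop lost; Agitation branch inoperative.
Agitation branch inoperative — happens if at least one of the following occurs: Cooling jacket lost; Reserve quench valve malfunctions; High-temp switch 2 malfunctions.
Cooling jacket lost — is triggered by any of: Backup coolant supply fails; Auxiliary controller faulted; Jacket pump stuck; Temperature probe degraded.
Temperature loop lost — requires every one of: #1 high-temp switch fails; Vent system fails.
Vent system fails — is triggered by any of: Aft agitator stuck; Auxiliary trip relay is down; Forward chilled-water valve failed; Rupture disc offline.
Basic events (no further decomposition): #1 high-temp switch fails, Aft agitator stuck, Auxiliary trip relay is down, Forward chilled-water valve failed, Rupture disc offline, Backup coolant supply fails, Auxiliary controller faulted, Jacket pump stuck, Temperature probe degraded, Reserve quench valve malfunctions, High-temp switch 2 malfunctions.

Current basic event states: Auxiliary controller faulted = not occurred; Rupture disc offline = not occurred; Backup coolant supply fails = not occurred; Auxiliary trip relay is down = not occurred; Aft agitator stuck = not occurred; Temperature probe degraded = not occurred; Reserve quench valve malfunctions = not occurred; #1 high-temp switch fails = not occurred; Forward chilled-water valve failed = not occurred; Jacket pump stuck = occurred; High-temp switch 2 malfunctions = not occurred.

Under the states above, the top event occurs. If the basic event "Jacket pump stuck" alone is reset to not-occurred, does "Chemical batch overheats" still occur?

No

Counterfactual: set "Jacket pump stuck" to not occurred.
Vent system fails [OR]: Aft agitator stuck=not, Auxiliary trip relay is down=not, Forward chilled-water valve failed=not, Rupture disc offline=not → no input occurs → does not occur.
Temperature loop lost [AND]: #1 high-temp switch fails=not, Vent system fails=not → not all inputs occur → does not occur.
Cooling jacket lost [OR]: Backup coolant supply fails=not, Auxiliary controller faulted=not, Jacket pump stuck=not, Temperature probe degraded=not → no input occurs → does not occur.
Agitation branch inoperative [OR]: Cooling jacket lost=not, Reserve quench valve malfunctions=not, High-temp switch 2 malfunctions=not → no input occurs → does not occur.
Chemical batch overheats [OR]: Temperature loop lost=not, Agitation branch inoperative=not → no input occurs → does not occur.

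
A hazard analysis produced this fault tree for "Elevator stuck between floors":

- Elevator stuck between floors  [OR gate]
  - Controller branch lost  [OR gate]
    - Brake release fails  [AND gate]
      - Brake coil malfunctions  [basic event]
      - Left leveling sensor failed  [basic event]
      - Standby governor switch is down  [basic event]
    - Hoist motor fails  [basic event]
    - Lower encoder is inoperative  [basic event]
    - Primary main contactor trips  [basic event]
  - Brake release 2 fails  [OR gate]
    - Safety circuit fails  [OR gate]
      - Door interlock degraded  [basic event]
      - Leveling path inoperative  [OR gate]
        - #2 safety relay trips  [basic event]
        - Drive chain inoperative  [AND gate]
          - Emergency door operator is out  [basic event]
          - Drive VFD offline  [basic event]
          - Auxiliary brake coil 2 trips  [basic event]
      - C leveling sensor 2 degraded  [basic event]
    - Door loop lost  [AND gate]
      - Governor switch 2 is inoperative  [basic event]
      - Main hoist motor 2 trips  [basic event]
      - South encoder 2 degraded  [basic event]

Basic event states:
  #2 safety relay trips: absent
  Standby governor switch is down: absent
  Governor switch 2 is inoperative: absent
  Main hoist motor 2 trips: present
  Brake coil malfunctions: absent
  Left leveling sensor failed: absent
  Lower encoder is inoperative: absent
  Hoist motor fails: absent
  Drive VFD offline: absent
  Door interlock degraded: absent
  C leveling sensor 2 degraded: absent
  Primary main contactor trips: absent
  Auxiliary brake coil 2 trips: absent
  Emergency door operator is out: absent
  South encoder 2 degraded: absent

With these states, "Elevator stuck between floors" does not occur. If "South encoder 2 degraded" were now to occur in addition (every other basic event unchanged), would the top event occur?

No

Counterfactual: set "South encoder 2 degraded" to occurred.
Brake release fails [AND]: Brake coil malfunctions=not, Left leveling sensor failed=not, Standby governor switch is down=not → not all inputs occur → does not occur.
Controller branch lost [OR]: Brake release fails=not, Hoist motor fails=not, Lower encoder is inoperative=not, Primary main contactor trips=not → no input occurs → does not occur.
Drive chain inoperative [AND]: Emergency door operator is out=not, Drive VFD offline=not, Auxiliary brake coil 2 trips=not → not all inputs occur → does not occur.
Leveling path inoperative [OR]: #2 safety relay trips=not, Drive chain inoperative=not → no input occurs → does not occur.
Safety circuit fails [OR]: Door interlock degraded=not, Leveling path inoperative=not, C leveling sensor 2 degraded=not → no input occurs → does not occur.
Door loop lost [AND]: Governor switch 2 is inoperative=not, Main hoist motor 2 trips=occurs, South encoder 2 degraded=occurs → not all inputs occur → does not occur.
Brake release 2 fails [OR]: Safety circuit fails=not, Door loop lost=not → no input occurs → does not occur.
Elevator stuck between floors [OR]: Controller branch lost=not, Brake release 2 fails=not → no input occurs → does not occur.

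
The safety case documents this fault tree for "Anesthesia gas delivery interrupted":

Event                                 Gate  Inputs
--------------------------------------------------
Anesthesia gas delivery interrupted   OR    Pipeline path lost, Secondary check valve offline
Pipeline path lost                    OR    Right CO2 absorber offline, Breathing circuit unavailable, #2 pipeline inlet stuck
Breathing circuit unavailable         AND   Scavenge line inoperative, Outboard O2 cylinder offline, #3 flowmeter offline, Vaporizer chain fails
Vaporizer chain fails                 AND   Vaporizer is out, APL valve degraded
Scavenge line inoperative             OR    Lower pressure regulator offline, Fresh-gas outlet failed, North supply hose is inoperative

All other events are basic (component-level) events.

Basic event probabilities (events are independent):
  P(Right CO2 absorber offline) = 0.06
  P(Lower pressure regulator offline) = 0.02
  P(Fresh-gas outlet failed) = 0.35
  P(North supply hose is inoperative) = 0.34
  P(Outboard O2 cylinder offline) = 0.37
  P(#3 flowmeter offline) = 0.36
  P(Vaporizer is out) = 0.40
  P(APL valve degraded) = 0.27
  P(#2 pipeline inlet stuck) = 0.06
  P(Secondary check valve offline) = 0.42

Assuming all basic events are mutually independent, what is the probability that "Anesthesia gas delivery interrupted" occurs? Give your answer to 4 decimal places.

P(Scavenge line inoperative) [OR] = 1 − (1−0.02) × (1−0.35) × (1−0.34) = 0.579580
P(Vaporizer chain fails) [AND] = 0.40 × 0.27 = 0.108000
P(Breathing circuit unavailable) [AND] = 0.579580 × 0.37 × 0.36 × 0.108000 = 0.008338
P(Pipeline path lost) [OR] = 1 − (1−0.06) × (1−0.008338) × (1−0.06) = 0.123767
P(Anesthesia gas delivery interrupted) [OR] = 1 − (1−0.123767) × (1−0.42) = 0.491785
Rounded to 4 decimal places: P(Anesthesia gas delivery interrupted) ≈ 0.4918.

0.4918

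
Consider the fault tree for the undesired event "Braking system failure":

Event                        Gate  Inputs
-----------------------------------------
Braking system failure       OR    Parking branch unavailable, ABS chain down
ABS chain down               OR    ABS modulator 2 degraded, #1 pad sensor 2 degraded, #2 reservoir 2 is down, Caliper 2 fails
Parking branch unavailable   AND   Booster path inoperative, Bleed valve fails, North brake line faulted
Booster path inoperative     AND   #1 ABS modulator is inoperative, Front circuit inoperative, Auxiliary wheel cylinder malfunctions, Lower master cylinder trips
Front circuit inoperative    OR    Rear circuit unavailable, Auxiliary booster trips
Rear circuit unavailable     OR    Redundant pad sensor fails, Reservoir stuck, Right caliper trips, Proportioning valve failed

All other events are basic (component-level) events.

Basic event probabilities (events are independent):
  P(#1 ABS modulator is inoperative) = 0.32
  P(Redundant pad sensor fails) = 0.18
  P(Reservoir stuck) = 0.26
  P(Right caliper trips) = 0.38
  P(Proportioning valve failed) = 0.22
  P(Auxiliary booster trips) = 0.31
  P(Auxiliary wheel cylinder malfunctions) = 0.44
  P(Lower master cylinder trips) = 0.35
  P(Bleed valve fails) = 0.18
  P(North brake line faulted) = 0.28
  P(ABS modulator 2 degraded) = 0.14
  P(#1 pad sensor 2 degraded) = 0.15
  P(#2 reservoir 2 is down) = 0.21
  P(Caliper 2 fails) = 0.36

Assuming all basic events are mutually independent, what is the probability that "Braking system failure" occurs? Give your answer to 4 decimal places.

P(Rear circuit unavailable) [OR] = 1 − (1−0.18) × (1−0.26) × (1−0.38) × (1−0.22) = 0.706552
P(Front circuit inoperative) [OR] = 1 − (1−0.706552) × (1−0.31) = 0.797521
P(Booster path inoperative) [AND] = 0.32 × 0.797521 × 0.44 × 0.35 = 0.039302
P(Parking branch unavailable) [AND] = 0.039302 × 0.18 × 0.28 = 0.001981
P(ABS chain down) [OR] = 1 − (1−0.14) × (1−0.15) × (1−0.21) × (1−0.36) = 0.630406
P(Braking system failure) [OR] = 1 − (1−0.001981) × (1−0.630406) = 0.631138
Rounded to 4 decimal places: P(Braking system failure) ≈ 0.6311.

0.6311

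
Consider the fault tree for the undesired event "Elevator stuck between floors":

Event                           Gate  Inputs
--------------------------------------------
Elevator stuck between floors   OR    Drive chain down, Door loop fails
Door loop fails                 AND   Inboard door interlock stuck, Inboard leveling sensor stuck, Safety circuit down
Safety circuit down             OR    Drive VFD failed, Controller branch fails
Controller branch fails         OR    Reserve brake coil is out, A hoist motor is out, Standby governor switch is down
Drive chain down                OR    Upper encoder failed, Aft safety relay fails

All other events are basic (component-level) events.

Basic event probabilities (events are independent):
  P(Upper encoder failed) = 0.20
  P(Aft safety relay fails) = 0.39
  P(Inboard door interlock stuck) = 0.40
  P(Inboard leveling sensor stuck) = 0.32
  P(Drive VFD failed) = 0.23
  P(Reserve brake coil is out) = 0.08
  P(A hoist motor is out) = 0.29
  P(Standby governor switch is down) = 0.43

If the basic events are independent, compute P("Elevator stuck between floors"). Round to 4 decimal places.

0.5566

P(Drive chain down) [OR] = 1 − (1−0.20) × (1−0.39) = 0.512000
P(Controller branch fails) [OR] = 1 − (1−0.08) × (1−0.29) × (1−0.43) = 0.627676
P(Safety circuit down) [OR] = 1 − (1−0.23) × (1−0.627676) = 0.713311
P(Door loop fails) [AND] = 0.40 × 0.32 × 0.713311 = 0.091304
P(Elevator stuck between floors) [OR] = 1 − (1−0.512000) × (1−0.091304) = 0.556556
Rounded to 4 decimal places: P(Elevator stuck between floors) ≈ 0.5566.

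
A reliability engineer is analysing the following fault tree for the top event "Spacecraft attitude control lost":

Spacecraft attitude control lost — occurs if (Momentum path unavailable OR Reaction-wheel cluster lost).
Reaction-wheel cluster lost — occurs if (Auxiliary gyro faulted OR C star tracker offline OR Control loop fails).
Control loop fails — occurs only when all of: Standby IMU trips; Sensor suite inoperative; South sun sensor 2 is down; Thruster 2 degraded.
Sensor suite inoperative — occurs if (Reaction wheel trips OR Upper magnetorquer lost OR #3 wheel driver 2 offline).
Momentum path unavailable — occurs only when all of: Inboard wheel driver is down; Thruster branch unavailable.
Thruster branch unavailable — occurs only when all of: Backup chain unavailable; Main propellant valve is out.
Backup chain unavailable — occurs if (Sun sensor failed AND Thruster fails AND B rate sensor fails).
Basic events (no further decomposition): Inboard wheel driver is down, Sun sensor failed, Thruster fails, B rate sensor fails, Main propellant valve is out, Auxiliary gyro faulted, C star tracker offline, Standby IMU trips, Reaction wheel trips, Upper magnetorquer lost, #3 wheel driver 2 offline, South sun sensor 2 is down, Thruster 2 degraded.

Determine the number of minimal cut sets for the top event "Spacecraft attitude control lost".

Backup chain unavailable [AND]: one cut set from each child combined → 1 × 1 × 1 = 1 cut set(s).
Thruster branch unavailable [AND]: one cut set from each child combined → 1 × 1 = 1 cut set(s).
Momentum path unavailable [AND]: one cut set from each child combined → 1 × 1 = 1 cut set(s).
Sensor suite inoperative [OR]: union of children's cut sets → 3 cut set(s).
Control loop fails [AND]: one cut set from each child combined → 1 × 3 × 1 × 1 = 3 cut set(s).
Reaction-wheel cluster lost [OR]: union of children's cut sets → 5 cut set(s).
Spacecraft attitude control lost [OR]: union of children's cut sets → 6 cut set(s).
Minimal cut sets: {B rate sensor fails, Inboard wheel driver is down, Main propellant valve is out, Sun sensor failed, Thruster fails}; {Auxiliary gyro faulted}; {C star tracker offline}; {Reaction wheel trips, South sun sensor 2 is down, Standby IMU trips, Thruster 2 degraded}; {South sun sensor 2 is down, Standby IMU trips, Thruster 2 degraded, Upper magnetorquer lost}; {#3 wheel driver 2 offline, South sun sensor 2 is down, Standby IMU trips, Thruster 2 degraded}.

6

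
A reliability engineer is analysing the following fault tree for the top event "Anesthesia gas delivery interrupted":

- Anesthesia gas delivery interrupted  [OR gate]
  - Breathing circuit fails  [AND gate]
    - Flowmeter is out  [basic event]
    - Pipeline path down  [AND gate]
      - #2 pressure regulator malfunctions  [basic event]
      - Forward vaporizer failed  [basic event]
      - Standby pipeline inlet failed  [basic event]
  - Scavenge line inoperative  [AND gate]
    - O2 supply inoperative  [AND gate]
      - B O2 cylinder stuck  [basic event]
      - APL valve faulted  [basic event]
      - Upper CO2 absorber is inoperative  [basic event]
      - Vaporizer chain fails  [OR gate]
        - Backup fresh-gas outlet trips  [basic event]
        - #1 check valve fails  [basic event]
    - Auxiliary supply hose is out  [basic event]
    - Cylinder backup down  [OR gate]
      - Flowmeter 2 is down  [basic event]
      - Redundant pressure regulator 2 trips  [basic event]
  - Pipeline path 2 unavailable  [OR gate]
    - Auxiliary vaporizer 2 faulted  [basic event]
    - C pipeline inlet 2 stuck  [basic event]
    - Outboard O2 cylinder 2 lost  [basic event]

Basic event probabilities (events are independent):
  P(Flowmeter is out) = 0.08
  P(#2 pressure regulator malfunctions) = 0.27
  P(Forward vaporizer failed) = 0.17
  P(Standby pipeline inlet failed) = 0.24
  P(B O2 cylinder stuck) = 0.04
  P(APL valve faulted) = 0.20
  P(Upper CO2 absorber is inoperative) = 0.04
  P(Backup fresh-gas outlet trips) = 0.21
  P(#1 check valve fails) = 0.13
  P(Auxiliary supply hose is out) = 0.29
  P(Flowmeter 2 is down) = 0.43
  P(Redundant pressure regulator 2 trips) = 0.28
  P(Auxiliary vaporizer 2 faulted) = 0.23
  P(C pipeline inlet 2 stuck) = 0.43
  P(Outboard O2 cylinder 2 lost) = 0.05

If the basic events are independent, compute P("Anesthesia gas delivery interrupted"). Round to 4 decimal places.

0.5834

P(Pipeline path down) [AND] = 0.27 × 0.17 × 0.24 = 0.011016
P(Breathing circuit fails) [AND] = 0.08 × 0.011016 = 0.000881
P(Vaporizer chain fails) [OR] = 1 − (1−0.21) × (1−0.13) = 0.312700
P(O2 supply inoperative) [AND] = 0.04 × 0.20 × 0.04 × 0.312700 = 0.000100
P(Cylinder backup down) [OR] = 1 − (1−0.43) × (1−0.28) = 0.589600
P(Scavenge line inoperative) [AND] = 0.000100 × 0.29 × 0.589600 = 0.000017
P(Pipeline path 2 unavailable) [OR] = 1 − (1−0.23) × (1−0.43) × (1−0.05) = 0.583045
P(Anesthesia gas delivery interrupted) [OR] = 1 − (1−0.000881) × (1−0.000017) × (1−0.583045) = 0.583419
Rounded to 4 decimal places: P(Anesthesia gas delivery interrupted) ≈ 0.5834.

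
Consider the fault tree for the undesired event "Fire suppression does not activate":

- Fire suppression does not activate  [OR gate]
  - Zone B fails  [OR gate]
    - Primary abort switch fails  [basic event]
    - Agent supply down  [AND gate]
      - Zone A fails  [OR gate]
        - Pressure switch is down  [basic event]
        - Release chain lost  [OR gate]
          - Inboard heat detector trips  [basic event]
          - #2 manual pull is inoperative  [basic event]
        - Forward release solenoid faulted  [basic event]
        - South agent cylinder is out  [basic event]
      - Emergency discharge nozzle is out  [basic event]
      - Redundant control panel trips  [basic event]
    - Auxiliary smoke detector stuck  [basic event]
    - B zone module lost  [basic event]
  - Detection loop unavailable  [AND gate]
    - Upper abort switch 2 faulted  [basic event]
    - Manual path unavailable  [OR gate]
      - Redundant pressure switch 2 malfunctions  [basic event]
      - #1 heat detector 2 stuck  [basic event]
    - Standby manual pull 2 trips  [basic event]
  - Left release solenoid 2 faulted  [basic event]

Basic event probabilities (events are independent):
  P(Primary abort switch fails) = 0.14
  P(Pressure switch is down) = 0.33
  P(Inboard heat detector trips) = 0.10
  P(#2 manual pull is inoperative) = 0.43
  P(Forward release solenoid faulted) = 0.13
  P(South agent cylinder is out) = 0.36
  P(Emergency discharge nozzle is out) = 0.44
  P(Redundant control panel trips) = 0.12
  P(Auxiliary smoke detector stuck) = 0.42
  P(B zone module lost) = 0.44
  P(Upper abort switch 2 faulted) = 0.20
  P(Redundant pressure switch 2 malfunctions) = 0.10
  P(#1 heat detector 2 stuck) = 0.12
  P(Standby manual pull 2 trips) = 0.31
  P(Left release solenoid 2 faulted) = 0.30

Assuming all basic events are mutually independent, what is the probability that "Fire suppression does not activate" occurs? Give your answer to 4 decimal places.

0.8152

P(Release chain lost) [OR] = 1 − (1−0.10) × (1−0.43) = 0.487000
P(Zone A fails) [OR] = 1 − (1−0.33) × (1−0.487000) × (1−0.13) × (1−0.36) = 0.808622
P(Agent supply down) [AND] = 0.808622 × 0.44 × 0.12 = 0.042695
P(Zone B fails) [OR] = 1 − (1−0.14) × (1−0.042695) × (1−0.42) × (1−0.44) = 0.732598
P(Manual path unavailable) [OR] = 1 − (1−0.10) × (1−0.12) = 0.208000
P(Detection loop unavailable) [AND] = 0.20 × 0.208000 × 0.31 = 0.012896
P(Fire suppression does not activate) [OR] = 1 − (1−0.732598) × (1−0.012896) × (1−0.30) = 0.815232
Rounded to 4 decimal places: P(Fire suppression does not activate) ≈ 0.8152.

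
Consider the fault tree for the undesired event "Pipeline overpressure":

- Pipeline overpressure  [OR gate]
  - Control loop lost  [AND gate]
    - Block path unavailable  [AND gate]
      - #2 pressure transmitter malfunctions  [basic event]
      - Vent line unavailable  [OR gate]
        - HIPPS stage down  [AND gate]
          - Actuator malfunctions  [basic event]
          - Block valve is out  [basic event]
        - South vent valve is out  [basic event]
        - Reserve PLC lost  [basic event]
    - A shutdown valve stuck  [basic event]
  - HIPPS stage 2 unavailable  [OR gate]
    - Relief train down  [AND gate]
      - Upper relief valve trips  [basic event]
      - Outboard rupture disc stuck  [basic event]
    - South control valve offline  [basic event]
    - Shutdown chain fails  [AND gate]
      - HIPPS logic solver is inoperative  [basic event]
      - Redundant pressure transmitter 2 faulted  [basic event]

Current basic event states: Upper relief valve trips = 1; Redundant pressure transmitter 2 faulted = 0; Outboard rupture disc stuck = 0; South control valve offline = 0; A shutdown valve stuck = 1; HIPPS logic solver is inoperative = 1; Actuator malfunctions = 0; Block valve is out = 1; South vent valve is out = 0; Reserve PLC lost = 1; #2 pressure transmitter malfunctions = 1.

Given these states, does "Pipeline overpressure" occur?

Yes

HIPPS stage down [AND]: Actuator malfunctions=not, Block valve is out=occurs → not all inputs occur → does not occur.
Vent line unavailable [OR]: HIPPS stage down=not, South vent valve is out=not, Reserve PLC lost=occurs → at least one input occurs → occurs.
Block path unavailable [AND]: #2 pressure transmitter malfunctions=occurs, Vent line unavailable=occurs → all inputs occur → occurs.
Control loop lost [AND]: Block path unavailable=occurs, A shutdown valve stuck=occurs → all inputs occur → occurs.
Relief train down [AND]: Upper relief valve trips=occurs, Outboard rupture disc stuck=not → not all inputs occur → does not occur.
Shutdown chain fails [AND]: HIPPS logic solver is inoperative=occurs, Redundant pressure transmitter 2 faulted=not → not all inputs occur → does not occur.
HIPPS stage 2 unavailable [OR]: Relief train down=not, South control valve offline=not, Shutdown chain fails=not → no input occurs → does not occur.
Pipeline overpressure [OR]: Control loop lost=occurs, HIPPS stage 2 unavailable=not → at least one input occurs → occurs.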